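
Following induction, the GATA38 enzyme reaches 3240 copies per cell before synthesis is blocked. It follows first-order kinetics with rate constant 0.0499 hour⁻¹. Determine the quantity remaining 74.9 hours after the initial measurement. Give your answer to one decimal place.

t½ = ln 2 / λ = 0.69315 / 0.0499 ≈ 13.891 hours.
Number of half-lives: n = 74.9/13.891 ≈ 5.3921.
Remaining = 3240 × (1/2)^5.3921 = 3240 × 0.023813 ≈ 77.155 copies per cell.

77.2 copies per cell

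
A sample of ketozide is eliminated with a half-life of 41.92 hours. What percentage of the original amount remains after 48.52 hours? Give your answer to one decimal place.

44.8%

n = 48.52/41.92 ≈ 1.1574 half-lives.
Fraction remaining = (1/2)^1.1574 ≈ 0.44831, i.e. 44.831%.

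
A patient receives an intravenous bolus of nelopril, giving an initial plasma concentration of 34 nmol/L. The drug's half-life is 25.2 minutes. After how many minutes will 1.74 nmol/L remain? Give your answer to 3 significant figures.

Fraction remaining = 1.74/34 ≈ 0.051176.
n = log₂(34/1.74) = ln(19.54)/ln 2 ≈ 4.2884 half-lives.
t = n × t½ = 4.2884 × 25.2 ≈ 108.07 minutes.

108 minutes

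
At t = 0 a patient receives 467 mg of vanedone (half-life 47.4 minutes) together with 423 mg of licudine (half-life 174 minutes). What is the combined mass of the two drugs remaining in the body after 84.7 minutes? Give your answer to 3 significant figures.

437 mg

vanedone: 467 × (1/2)^(84.7/47.4) = 467 × (1/2)^1.7869 ≈ 135.33 mg.
licudine: 423 × (1/2)^(84.7/174) = 423 × (1/2)^0.48678 ≈ 301.86 mg.
Total = 135.33 + 301.86 ≈ 437.19 mg.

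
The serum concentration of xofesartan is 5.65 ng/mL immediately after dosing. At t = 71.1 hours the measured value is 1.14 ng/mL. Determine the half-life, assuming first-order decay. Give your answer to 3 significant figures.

30.8 hours

A/A₀ = 1.14/5.65 ≈ 0.20177.
n = log₂(4.9561) ≈ 2.3092 half-lives elapsed in 71.1 hours.
t½ = 71.1/2.3092 ≈ 30.79 hours.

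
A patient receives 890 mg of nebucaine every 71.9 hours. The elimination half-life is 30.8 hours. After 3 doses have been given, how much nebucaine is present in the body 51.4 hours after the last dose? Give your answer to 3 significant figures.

The 3 doses were given 195.2, 123.3, 51.4 hours ago.
Total = 890·(1/2)^(195.2/30.8) + 890·(1/2)^(123.3/30.8) + 890·(1/2)^(51.4/30.8)
      = 11.004 + 55.5 + 279.91 ≈ 346.42 mg.

346 mg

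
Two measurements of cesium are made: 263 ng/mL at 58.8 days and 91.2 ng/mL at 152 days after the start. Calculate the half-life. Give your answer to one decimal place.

Over Δt = 152 − 58.8 = 93.2 days, the level fell by a factor of 263/91.2 ≈ 2.8838.
n = log₂(2.8838) ≈ 1.528 half-lives, so t½ = 93.2/1.528 ≈ 60.996 days.

61.0 days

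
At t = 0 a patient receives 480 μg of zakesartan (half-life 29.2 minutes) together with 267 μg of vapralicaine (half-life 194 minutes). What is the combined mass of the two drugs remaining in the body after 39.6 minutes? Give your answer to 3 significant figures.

zakesartan: 480 × (1/2)^(39.6/29.2) = 480 × (1/2)^1.3562 ≈ 187.5 μg.
vapralicaine: 267 × (1/2)^(39.6/194) = 267 × (1/2)^0.20412 ≈ 231.77 μg.
Total = 187.5 + 231.77 ≈ 419.27 μg.

419 μg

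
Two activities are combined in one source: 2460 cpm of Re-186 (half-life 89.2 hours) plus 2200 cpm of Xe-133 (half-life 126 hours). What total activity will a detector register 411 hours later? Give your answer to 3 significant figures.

Re-186: 2460 × (1/2)^(411/89.2) = 2460 × (1/2)^4.6076 ≈ 100.9 cpm.
Xe-133: 2200 × (1/2)^(411/126) = 2200 × (1/2)^3.2619 ≈ 229.35 cpm.
Total = 100.9 + 229.35 ≈ 330.25 cpm.

330 cpm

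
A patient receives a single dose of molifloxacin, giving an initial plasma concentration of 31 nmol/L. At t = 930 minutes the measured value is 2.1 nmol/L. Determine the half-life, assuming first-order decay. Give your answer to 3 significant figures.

A/A₀ = 2.1/31 ≈ 0.067742.
n = log₂(14.762) ≈ 3.8838 half-lives elapsed in 930 minutes.
t½ = 930/3.8838 ≈ 239.46 minutes.

239 minutes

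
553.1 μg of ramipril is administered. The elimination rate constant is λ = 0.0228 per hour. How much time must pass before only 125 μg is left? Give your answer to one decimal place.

t½ = ln 2 / λ = 0.69315 / 0.0228 ≈ 30.401 hours.
Fraction remaining = 125/553.1 ≈ 0.226.
n = log₂(553.1/125) = ln(4.4248)/ln 2 ≈ 2.1456 half-lives.
t = n × t½ = 2.1456 × 30.401 ≈ 65.229 hours.

65.2 hours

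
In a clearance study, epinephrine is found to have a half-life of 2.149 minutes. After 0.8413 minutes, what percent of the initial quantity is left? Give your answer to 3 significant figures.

76.2%

n = 0.8413/2.149 ≈ 0.39148 half-lives.
Fraction remaining = (1/2)^0.39148 ≈ 0.76234, i.e. 76.234%.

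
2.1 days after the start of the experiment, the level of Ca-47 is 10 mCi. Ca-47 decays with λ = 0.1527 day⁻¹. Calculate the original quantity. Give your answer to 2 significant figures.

14 mCi

t½ = ln 2 / λ = 0.69315 / 0.1527 ≈ 4.5393 days.
Number of half-lives elapsed: n = 2.1/4.5393 ≈ 0.46263.
A₀ = A × 2^n = 10 × 2^0.46263 = 10 × 1.3781 ≈ 13.781 mCi.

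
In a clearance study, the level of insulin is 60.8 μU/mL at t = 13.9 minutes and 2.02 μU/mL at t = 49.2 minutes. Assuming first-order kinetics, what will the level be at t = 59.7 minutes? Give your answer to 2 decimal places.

0.73 μU/mL

Over Δt = 49.2 − 13.9 = 35.3 minutes, the level fell by a factor of 60.8/2.02 ≈ 30.099.
n = log₂(30.099) ≈ 4.9116 half-lives, so t½ = 35.3/4.9116 ≈ 7.187 minutes.
From t = 49.2 to t = 59.7: 2.02 × (1/2)^((59.7−49.2)/7.187) ≈ 0.73376 μU/mL.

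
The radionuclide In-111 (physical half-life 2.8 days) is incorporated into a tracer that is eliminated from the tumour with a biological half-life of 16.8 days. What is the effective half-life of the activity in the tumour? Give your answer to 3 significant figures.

2.40 days

1/t_eff = 1/t_phys + 1/t_biol = 1/2.8 + 1/16.8 = 0.41667 per day.
t_eff = 2.8 × 16.8 / (2.8 + 16.8) ≈ 2.4 days.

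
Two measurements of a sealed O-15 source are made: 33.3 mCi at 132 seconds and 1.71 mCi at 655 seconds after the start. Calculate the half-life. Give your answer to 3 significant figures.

122 seconds

Over Δt = 655 − 132 = 523 seconds, the level fell by a factor of 33.3/1.71 ≈ 19.474.
n = log₂(19.474) ≈ 4.2835 half-lives, so t½ = 523/4.2835 ≈ 122.1 seconds.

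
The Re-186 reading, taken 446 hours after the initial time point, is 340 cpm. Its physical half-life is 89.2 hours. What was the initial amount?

10880 cpm

Number of half-lives elapsed: n = 446/89.2 ≈ 5.
A₀ = A × 2^n = 340 × 2^5 = 340 × 32 ≈ 10880 cpm.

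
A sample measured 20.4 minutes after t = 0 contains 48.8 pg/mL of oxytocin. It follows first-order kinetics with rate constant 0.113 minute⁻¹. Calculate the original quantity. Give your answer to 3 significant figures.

489 pg/mL

t½ = ln 2 / k = 0.69315 / 0.113 ≈ 6.134 minutes.
Number of half-lives elapsed: n = 20.4/6.134 ≈ 3.3257.
A₀ = A × 2^n = 48.8 × 2^3.3257 = 48.8 × 10.026 ≈ 489.28 pg/mL.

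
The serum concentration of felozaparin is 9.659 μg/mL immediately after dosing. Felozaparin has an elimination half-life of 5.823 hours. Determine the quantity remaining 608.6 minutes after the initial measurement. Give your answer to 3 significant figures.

Convert the elapsed time: 608.6 minutes = 10.1433 hours.
Number of half-lives: n = 10.1433/5.823 ≈ 1.7419.
Remaining = 9.659 × (1/2)^1.7419 = 9.659 × 0.29897 ≈ 2.8877 μg/mL.

2.89 μg/mL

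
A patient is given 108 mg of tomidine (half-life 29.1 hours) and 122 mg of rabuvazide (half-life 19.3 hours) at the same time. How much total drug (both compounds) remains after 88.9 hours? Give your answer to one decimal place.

18.0 mg

tomidine: 108 × (1/2)^(88.9/29.1) = 108 × (1/2)^3.055 ≈ 12.995 mg.
rabuvazide: 122 × (1/2)^(88.9/19.3) = 122 × (1/2)^4.6062 ≈ 5.009 mg.
Total = 12.995 + 5.009 ≈ 18.004 mg.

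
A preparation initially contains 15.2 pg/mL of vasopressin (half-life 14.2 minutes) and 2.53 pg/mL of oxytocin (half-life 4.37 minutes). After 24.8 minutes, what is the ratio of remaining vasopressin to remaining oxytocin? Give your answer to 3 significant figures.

91.5

vasopressin: 15.2 × (1/2)^(24.8/14.2) = 15.2 × (1/2)^1.7465 ≈ 4.53 pg/mL.
oxytocin: 2.53 × (1/2)^(24.8/4.37) = 2.53 × (1/2)^5.6751 ≈ 0.049517 pg/mL.
Ratio ≈ 4.53 / 0.049517 ≈ 91.484.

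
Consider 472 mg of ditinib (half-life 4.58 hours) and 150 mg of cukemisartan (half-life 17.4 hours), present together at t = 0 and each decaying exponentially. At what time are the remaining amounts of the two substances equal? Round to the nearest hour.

Set 472·(1/2)^(t/4.58) = 150·(1/2)^(t/17.4).
Taking log₂: log₂(472/150) = t·(1/4.58 − 1/17.4).
log₂(3.1467) = 1.6538; 1/4.58 − 1/17.4 = 0.16087.
t = 1.6538 / 0.16087 ≈ 10.281 hours.

10 hours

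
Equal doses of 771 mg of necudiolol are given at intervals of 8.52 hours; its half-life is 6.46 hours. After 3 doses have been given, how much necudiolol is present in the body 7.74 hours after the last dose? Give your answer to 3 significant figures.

The 3 doses were given 24.78, 16.26, 7.74 hours ago.
Total = 771·(1/2)^(24.78/6.46) + 771·(1/2)^(16.26/6.46) + 771·(1/2)^(7.74/6.46)
      = 53.992 + 134.7 + 336.03 ≈ 524.72 mg.

525 mg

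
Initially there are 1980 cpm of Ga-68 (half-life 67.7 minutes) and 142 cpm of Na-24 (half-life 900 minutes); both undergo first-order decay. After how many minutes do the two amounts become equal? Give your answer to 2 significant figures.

280 minutes

Set 1980·(1/2)^(t/67.7) = 142·(1/2)^(t/900).
Taking log₂: log₂(1980/142) = t·(1/67.7 − 1/900).
log₂(13.944) = 3.8015; 1/67.7 − 1/900 = 0.01366.
t = 3.8015 / 0.01366 ≈ 278.3 minutes.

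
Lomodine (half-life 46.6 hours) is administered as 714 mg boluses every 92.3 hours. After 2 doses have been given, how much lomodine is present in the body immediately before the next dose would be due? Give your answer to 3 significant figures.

227 mg

The 2 doses were given 184.6, 92.3 hours ago.
Total = 714·(1/2)^(184.6/46.6) + 714·(1/2)^(92.3/46.6)
      = 45.836 + 180.91 ≈ 226.74 mg.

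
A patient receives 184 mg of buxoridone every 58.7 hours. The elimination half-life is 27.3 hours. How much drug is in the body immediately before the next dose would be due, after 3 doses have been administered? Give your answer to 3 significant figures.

52.9 mg

The 3 doses were given 176.1, 117.4, 58.7 hours ago.
Total = 184·(1/2)^(176.1/27.3) + 184·(1/2)^(117.4/27.3) + 184·(1/2)^(58.7/27.3)
      = 2.1038 + 9.3385 + 41.452 ≈ 52.895 mg.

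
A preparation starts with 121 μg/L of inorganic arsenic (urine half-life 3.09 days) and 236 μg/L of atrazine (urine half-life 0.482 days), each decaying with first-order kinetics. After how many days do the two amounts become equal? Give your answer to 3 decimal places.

0.550 days

Set 121·(1/2)^(t/3.09) = 236·(1/2)^(t/0.482).
Taking log₂: log₂(121/236) = t·(1/3.09 − 1/0.482).
log₂(0.51271) = -0.96378; 1/3.09 − 1/0.482 = -1.7511.
t = -0.96378 / -1.7511 ≈ 0.5504 days.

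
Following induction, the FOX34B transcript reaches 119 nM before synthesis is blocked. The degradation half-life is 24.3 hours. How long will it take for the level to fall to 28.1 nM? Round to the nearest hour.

51 hours

Fraction remaining = 28.1/119 ≈ 0.23613.
n = log₂(119/28.1) = ln(4.2349)/ln 2 ≈ 2.0823 half-lives.
t = n × t½ = 2.0823 × 24.3 ≈ 50.6 hours.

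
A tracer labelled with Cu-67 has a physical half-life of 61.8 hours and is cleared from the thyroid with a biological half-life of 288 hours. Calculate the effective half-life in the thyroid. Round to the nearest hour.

1/t_eff = 1/t_phys + 1/t_biol = 1/61.8 + 1/288 = 0.019653 per hour.
t_eff = 61.8 × 288 / (61.8 + 288) ≈ 50.882 hours.

51 hours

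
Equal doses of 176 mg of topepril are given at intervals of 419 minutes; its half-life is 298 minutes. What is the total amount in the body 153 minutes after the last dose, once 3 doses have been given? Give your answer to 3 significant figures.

The 3 doses were given 991, 572, 153 minutes ago.
Total = 176·(1/2)^(991/298) + 176·(1/2)^(572/298) + 176·(1/2)^(153/298)
      = 17.556 + 46.526 + 123.3 ≈ 187.38 mg.

187 mg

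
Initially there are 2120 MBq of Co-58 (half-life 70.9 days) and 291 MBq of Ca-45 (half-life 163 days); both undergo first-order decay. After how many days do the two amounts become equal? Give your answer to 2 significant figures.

Set 2120·(1/2)^(t/70.9) = 291·(1/2)^(t/163).
Taking log₂: log₂(2120/291) = t·(1/70.9 − 1/163).
log₂(7.2852) = 2.865; 1/70.9 − 1/163 = 0.0079694.
t = 2.865 / 0.0079694 ≈ 359.5 days.

360 days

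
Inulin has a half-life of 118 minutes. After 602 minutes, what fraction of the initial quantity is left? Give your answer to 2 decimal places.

0.03

n = 602/118 ≈ 5.1017 half-lives.
Fraction remaining = (1/2)^5.1017 ≈ 0.029123.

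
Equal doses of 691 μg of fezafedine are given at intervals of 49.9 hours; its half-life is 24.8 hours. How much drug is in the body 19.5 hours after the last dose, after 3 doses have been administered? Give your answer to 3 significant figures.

525 μg

The 3 doses were given 119.3, 69.4, 19.5 hours ago.
Total = 691·(1/2)^(119.3/24.8) + 691·(1/2)^(69.4/24.8) + 691·(1/2)^(19.5/24.8)
      = 24.625 + 99.33 + 400.66 ≈ 524.62 μg.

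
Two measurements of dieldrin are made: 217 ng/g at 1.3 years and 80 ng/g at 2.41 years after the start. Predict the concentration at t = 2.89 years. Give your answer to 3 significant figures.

Over Δt = 2.41 − 1.3 = 1.11 years, the level fell by a factor of 217/80 ≈ 2.7125.
n = log₂(2.7125) ≈ 1.4396 half-lives, so t½ = 1.11/1.4396 ≈ 0.77104 years.
From t = 2.41 to t = 2.89: 80 × (1/2)^((2.89−2.41)/0.77104) ≈ 51.962 ng/g.

52.0 ng/g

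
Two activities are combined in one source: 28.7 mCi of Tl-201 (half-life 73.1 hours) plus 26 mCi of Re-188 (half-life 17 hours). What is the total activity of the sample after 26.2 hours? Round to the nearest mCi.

Tl-201: 28.7 × (1/2)^(26.2/73.1) = 28.7 × (1/2)^0.35841 ≈ 22.387 mCi.
Re-188: 26 × (1/2)^(26.2/17) = 26 × (1/2)^1.5412 ≈ 8.9337 mCi.
Total = 22.387 + 8.9337 ≈ 31.32 mCi.

31 mCi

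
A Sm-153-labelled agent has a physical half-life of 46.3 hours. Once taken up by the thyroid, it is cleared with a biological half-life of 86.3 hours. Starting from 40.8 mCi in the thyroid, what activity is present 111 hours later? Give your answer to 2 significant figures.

3.2 mCi

1/t_eff = 1/t_phys + 1/t_biol = 1/46.3 + 1/86.3 = 0.033186 per hour.
t_eff = 46.3 × 86.3 / (46.3 + 86.3) ≈ 30.133 hours.
Remaining = 40.8 × (1/2)^(111/30.133) = 40.8 × (1/2)^3.6836 ≈ 3.1753 mCi.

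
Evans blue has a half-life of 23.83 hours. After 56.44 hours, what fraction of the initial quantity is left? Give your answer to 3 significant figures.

n = 56.44/23.83 ≈ 2.3684 half-lives.
Fraction remaining = (1/2)^2.3684 ≈ 0.19365.

0.194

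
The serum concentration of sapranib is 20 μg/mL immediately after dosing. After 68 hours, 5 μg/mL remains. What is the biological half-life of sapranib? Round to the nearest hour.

A/A₀ = 5/20 ≈ 0.25.
n = log₂(4) ≈ 2 half-lives elapsed in 68 hours.
t½ = 68/2 ≈ 34 hours.

34 hours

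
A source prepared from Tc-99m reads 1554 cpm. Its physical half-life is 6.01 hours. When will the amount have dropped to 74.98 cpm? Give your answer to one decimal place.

26.3 hours

Fraction remaining = 74.98/1554 ≈ 0.04825.
n = log₂(1554/74.98) = ln(20.726)/ln 2 ≈ 4.3733 half-lives.
t = n × t½ = 4.3733 × 6.01 ≈ 26.284 hours.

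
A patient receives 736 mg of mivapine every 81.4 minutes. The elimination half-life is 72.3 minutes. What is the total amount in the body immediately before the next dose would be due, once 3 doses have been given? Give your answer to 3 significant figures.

563 mg

The 3 doses were given 244.2, 162.8, 81.4 minutes ago.
Total = 736·(1/2)^(244.2/72.3) + 736·(1/2)^(162.8/72.3) + 736·(1/2)^(81.4/72.3)
      = 70.814 + 154.54 + 337.26 ≈ 562.61 mg.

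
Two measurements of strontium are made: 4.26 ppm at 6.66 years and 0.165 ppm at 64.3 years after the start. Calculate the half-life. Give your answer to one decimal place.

12.3 years

Over Δt = 64.3 − 6.66 = 57.64 years, the level fell by a factor of 4.26/0.165 ≈ 25.818.
n = log₂(25.818) ≈ 4.6903 half-lives, so t½ = 57.64/4.6903 ≈ 12.289 years.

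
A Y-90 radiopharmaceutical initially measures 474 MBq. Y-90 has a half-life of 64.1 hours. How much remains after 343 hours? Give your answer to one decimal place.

11.6 MBq

Number of half-lives: n = 343/64.1 ≈ 5.351.
Remaining = 474 × (1/2)^5.351 = 474 × 0.024501 ≈ 11.613 MBq.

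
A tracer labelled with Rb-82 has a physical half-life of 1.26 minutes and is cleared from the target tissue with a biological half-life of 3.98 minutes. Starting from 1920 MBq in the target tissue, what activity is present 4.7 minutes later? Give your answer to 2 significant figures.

64 MBq

1/t_eff = 1/t_phys + 1/t_biol = 1/1.26 + 1/3.98 = 1.0449 per minute.
t_eff = 1.26 × 3.98 / (1.26 + 3.98) ≈ 0.95702 minutes.
Remaining = 1920 × (1/2)^(4.7/0.95702) = 1920 × (1/2)^4.9111 ≈ 63.815 MBq.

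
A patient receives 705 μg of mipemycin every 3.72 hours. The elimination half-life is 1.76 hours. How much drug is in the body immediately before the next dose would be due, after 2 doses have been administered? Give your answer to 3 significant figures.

The 2 doses were given 7.44, 3.72 hours ago.
Total = 705·(1/2)^(7.44/1.76) + 705·(1/2)^(3.72/1.76)
      = 37.64 + 162.9 ≈ 200.54 μg.

201 μg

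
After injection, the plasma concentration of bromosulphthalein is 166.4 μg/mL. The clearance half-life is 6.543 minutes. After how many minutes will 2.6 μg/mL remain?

39.258 minutes

2.6/166.4 = 1/64, so 6 half-lives have elapsed.
t = 6 × 6.543 = 39.258 minutes.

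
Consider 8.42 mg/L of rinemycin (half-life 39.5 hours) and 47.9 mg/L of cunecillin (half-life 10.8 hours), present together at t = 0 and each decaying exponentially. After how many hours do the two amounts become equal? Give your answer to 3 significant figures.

Set 8.42·(1/2)^(t/39.5) = 47.9·(1/2)^(t/10.8).
Taking log₂: log₂(8.42/47.9) = t·(1/39.5 − 1/10.8).
log₂(0.17578) = -2.5081; 1/39.5 − 1/10.8 = -0.067276.
t = -2.5081 / -0.067276 ≈ 37.281 hours.

37.3 hours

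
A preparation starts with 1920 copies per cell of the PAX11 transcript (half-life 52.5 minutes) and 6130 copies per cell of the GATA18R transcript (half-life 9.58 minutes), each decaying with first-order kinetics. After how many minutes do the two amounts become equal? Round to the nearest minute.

20 minutes

Set 1920·(1/2)^(t/52.5) = 6130·(1/2)^(t/9.58).
Taking log₂: log₂(1920/6130) = t·(1/52.5 − 1/9.58).
log₂(0.31321) = -1.6748; 1/52.5 − 1/9.58 = -0.085337.
t = -1.6748 / -0.085337 ≈ 19.626 minutes.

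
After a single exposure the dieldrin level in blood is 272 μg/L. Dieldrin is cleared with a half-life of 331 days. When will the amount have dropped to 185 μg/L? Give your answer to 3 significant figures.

Fraction remaining = 185/272 ≈ 0.68015.
n = log₂(272/185) = ln(1.4703)/ln 2 ≈ 0.55608 half-lives.
t = n × t½ = 0.55608 × 331 ≈ 184.06 days.

184 days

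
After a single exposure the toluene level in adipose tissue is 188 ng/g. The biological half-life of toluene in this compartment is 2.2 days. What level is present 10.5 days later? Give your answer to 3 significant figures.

Number of half-lives: n = 10.5/2.2 ≈ 4.7727.
Remaining = 188 × (1/2)^4.7727 = 188 × 0.036582 ≈ 6.8774 ng/g.

6.88 ng/g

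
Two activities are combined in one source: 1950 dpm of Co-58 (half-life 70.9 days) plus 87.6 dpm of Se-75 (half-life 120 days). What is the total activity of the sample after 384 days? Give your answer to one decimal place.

Co-58: 1950 × (1/2)^(384/70.9) = 1950 × (1/2)^5.4161 ≈ 45.67 dpm.
Se-75: 87.6 × (1/2)^(384/120) = 87.6 × (1/2)^3.2 ≈ 9.5325 dpm.
Total = 45.67 + 9.5325 ≈ 55.203 dpm.

55.2 dpm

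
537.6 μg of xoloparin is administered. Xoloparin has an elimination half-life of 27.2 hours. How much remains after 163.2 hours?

8.4 μg

Elapsed time is 6 half-lives (163.2/27.2).
Each half-life halves the amount: 537.6 × (1/2)^6 = 537.6/64 = 8.4 μg.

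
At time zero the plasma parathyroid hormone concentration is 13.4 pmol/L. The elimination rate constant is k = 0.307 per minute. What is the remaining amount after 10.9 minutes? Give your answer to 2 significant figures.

0.47 pmol/L

t½ = ln 2 / k = 0.69315 / 0.307 ≈ 2.2578 minutes.
Number of half-lives: n = 10.9/2.2578 ≈ 4.8277.
Remaining = 13.4 × (1/2)^4.8277 = 13.4 × 0.035214 ≈ 0.47187 pmol/L.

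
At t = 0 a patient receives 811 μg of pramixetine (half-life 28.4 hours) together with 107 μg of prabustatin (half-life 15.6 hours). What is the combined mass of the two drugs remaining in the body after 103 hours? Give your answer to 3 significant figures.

pramixetine: 811 × (1/2)^(103/28.4) = 811 × (1/2)^3.6268 ≈ 65.653 μg.
prabustatin: 107 × (1/2)^(103/15.6) = 107 × (1/2)^6.6026 ≈ 1.1011 μg.
Total = 65.653 + 1.1011 ≈ 66.754 μg.

66.8 μg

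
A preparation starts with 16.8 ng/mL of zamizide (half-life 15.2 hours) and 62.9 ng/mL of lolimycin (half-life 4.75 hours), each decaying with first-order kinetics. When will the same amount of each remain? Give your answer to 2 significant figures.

13 hours

Set 16.8·(1/2)^(t/15.2) = 62.9·(1/2)^(t/4.75).
Taking log₂: log₂(16.8/62.9) = t·(1/15.2 − 1/4.75).
log₂(0.26709) = -1.9046; 1/15.2 − 1/4.75 = -0.14474.
t = -1.9046 / -0.14474 ≈ 13.159 hours.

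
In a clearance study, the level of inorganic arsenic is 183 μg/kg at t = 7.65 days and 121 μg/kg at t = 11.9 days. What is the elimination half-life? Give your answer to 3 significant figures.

Over Δt = 11.9 − 7.65 = 4.25 days, the level fell by a factor of 183/121 ≈ 1.5124.
n = log₂(1.5124) ≈ 0.59684 half-lives, so t½ = 4.25/0.59684 ≈ 7.1209 days.

7.12 days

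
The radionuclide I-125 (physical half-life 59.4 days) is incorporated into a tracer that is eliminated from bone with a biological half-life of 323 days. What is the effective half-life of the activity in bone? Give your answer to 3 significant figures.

1/t_eff = 1/t_phys + 1/t_biol = 1/59.4 + 1/323 = 0.019931 per day.
t_eff = 59.4 × 323 / (59.4 + 323) ≈ 50.173 days.

50.2 days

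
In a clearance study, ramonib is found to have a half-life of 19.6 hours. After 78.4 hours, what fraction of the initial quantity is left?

n = 78.4/19.6 ≈ 4 half-lives.
Fraction remaining = (1/2)^4 ≈ 0.0625.

0.0625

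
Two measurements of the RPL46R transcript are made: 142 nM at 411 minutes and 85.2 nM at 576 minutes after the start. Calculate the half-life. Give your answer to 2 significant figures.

Over Δt = 576 − 411 = 165 minutes, the level fell by a factor of 142/85.2 ≈ 1.6667.
n = log₂(1.6667) ≈ 0.73697 half-lives, so t½ = 165/0.73697 ≈ 223.89 minutes.

220 minutes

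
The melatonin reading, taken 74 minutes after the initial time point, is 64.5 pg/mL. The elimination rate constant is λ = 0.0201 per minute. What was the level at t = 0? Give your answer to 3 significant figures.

t½ = ln 2 / λ = 0.69315 / 0.0201 ≈ 34.485 minutes.
Number of half-lives elapsed: n = 74/34.485 ≈ 2.1459.
A₀ = A × 2^n = 64.5 × 2^2.1459 = 64.5 × 4.4256 ≈ 285.45 pg/mL.

285 pg/mL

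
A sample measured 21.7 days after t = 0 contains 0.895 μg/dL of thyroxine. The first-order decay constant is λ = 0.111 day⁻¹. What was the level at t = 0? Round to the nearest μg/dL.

10 μg/dL

t½ = ln 2 / λ = 0.69315 / 0.111 ≈ 6.2446 days.
Number of half-lives elapsed: n = 21.7/6.2446 ≈ 3.475.
A₀ = A × 2^n = 0.895 × 2^3.475 = 0.895 × 11.119 ≈ 9.9519 μg/dL.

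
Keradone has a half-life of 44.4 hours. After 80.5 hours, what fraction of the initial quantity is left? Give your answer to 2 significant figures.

n = 80.5/44.4 ≈ 1.8131 half-lives.
Fraction remaining = (1/2)^1.8131 ≈ 0.28459.

0.28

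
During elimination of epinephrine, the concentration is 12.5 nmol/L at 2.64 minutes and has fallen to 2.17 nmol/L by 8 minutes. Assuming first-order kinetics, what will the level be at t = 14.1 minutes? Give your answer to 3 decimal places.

Over Δt = 8 − 2.64 = 5.36 minutes, the level fell by a factor of 12.5/2.17 ≈ 5.7604.
n = log₂(5.7604) ≈ 2.5262 half-lives, so t½ = 5.36/2.5262 ≈ 2.1218 minutes.
From t = 8 to t = 14.1: 2.17 × (1/2)^((14.1−8)/2.1218) ≈ 0.29582 nmol/L.

0.296 nmol/L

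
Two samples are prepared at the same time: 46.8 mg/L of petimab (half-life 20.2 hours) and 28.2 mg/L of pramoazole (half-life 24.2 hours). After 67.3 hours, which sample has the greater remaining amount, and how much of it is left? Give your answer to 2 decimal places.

petimab: 46.8 × (1/2)^3.3317 ≈ 4.6485 mg/L.
pramoazole: 28.2 × (1/2)^2.781 ≈ 4.1029 mg/L.
Petimab has more remaining, at ≈ 4.6485 mg/L.

petimab, 4.65 mg/L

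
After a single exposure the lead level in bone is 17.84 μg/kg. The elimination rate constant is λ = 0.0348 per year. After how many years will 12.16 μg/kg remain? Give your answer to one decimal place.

t½ = ln 2 / λ = 0.69315 / 0.0348 ≈ 19.918 years.
Fraction remaining = 12.16/17.84 ≈ 0.68161.
n = log₂(17.84/12.16) = ln(1.4671)/ln 2 ≈ 0.55297 half-lives.
t = n × t½ = 0.55297 × 19.918 ≈ 11.014 years.

11.0 years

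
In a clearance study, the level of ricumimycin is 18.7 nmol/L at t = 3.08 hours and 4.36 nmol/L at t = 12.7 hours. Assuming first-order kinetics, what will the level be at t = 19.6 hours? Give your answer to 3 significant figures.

Over Δt = 12.7 − 3.08 = 9.62 hours, the level fell by a factor of 18.7/4.36 ≈ 4.289.
n = log₂(4.289) ≈ 2.1006 half-lives, so t½ = 9.62/2.1006 ≈ 4.5796 hours.
From t = 12.7 to t = 19.6: 4.36 × (1/2)^((19.6−12.7)/4.5796) ≈ 1.5344 nmol/L.

1.53 nmol/L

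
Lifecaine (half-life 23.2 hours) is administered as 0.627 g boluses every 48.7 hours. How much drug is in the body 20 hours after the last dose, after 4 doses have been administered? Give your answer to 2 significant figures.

0.45 g

The 4 doses were given 166.1, 117.4, 68.7, 20 hours ago.
Total = 0.627·(1/2)^(166.1/23.2) + 0.627·(1/2)^(117.4/23.2) + 0.627·(1/2)^(68.7/23.2) + 0.627·(1/2)^(20/23.2)
      = 0.0043858 + 0.018791 + 0.080511 + 0.34495 ≈ 0.44864 g.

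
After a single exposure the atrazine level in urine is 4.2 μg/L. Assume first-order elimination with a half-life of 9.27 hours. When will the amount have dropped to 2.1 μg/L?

9.27 hours

2.1/4.2 = 1/2, so 1 half-life has elapsed.
t = 1 × 9.27 = 9.27 hours.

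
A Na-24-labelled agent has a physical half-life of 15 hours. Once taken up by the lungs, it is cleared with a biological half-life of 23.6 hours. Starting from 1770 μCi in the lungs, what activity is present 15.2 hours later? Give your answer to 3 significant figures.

1/t_eff = 1/t_phys + 1/t_biol = 1/15 + 1/23.6 = 0.10904 per hour.
t_eff = 15 × 23.6 / (15 + 23.6) ≈ 9.171 hours.
Remaining = 1770 × (1/2)^(15.2/9.171) = 1770 × (1/2)^1.6574 ≈ 561.11 μCi.

561 μCi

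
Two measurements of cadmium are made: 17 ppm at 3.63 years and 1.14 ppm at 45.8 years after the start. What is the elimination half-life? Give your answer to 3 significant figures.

Over Δt = 45.8 − 3.63 = 42.17 years, the level fell by a factor of 17/1.14 ≈ 14.912.
n = log₂(14.912) ≈ 3.8984 half-lives, so t½ = 42.17/3.8984 ≈ 10.817 years.

10.8 years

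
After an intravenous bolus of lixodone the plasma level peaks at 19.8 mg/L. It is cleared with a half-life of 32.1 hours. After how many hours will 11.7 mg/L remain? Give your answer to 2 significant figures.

Fraction remaining = 11.7/19.8 ≈ 0.59091.
n = log₂(19.8/11.7) = ln(1.6923)/ln 2 ≈ 0.75899 half-lives.
t = n × t½ = 0.75899 × 32.1 ≈ 24.364 hours.

24 hours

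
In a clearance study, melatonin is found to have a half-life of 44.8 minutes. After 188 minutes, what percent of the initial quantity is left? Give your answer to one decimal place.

5.5%

n = 188/44.8 ≈ 4.1964 half-lives.
Fraction remaining = (1/2)^4.1964 ≈ 0.054544, i.e. 5.4544%.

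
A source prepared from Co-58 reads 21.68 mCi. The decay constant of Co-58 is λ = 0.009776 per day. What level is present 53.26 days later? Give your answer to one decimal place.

t½ = ln 2 / λ = 0.69315 / 0.009776 ≈ 70.903 days.
Number of half-lives: n = 53.26/70.903 ≈ 0.75117.
Remaining = 21.68 × (1/2)^0.75117 = 21.68 × 0.59412 ≈ 12.881 mCi.

12.9 mCi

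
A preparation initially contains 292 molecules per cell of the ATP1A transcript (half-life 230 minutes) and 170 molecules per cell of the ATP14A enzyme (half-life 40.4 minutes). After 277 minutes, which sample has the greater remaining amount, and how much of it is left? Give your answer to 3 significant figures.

ATP1A transcript: 292 × (1/2)^1.2043 ≈ 126.72 molecules per cell.
ATP14A enzyme: 170 × (1/2)^6.8564 ≈ 1.4671 molecules per cell.
ATP1A transcript has more remaining, at ≈ 126.72 molecules per cell.

ATP1A transcript, 127 molecules per cell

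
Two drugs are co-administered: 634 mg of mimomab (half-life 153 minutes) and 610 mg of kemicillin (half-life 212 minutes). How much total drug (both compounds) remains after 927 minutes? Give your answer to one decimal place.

mimomab: 634 × (1/2)^(927/153) = 634 × (1/2)^6.0588 ≈ 9.5105 mg.
kemicillin: 610 × (1/2)^(927/212) = 610 × (1/2)^4.3726 ≈ 29.446 mg.
Total = 9.5105 + 29.446 ≈ 38.957 mg.

39.0 mg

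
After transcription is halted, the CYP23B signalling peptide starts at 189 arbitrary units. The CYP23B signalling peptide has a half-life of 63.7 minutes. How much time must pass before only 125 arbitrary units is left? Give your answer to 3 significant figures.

Fraction remaining = 125/189 ≈ 0.66138.
n = log₂(189/125) = ln(1.512)/ln 2 ≈ 0.59646 half-lives.
t = n × t½ = 0.59646 × 63.7 ≈ 37.994 minutes.

38.0 minutes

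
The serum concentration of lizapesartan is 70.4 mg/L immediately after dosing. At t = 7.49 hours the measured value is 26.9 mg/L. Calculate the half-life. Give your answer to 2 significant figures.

5.4 hours

A/A₀ = 26.9/70.4 ≈ 0.3821.
n = log₂(2.6171) ≈ 1.388 half-lives elapsed in 7.49 hours.
t½ = 7.49/1.388 ≈ 5.3964 hours.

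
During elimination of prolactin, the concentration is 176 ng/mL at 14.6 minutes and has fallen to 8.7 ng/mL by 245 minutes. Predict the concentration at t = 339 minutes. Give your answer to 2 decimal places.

2.55 ng/mL

Over Δt = 245 − 14.6 = 230.4 minutes, the level fell by a factor of 176/8.7 ≈ 20.23.
n = log₂(20.23) ≈ 4.3384 half-lives, so t½ = 230.4/4.3384 ≈ 53.107 minutes.
From t = 245 to t = 339: 8.7 × (1/2)^((339−245)/53.107) ≈ 2.5509 ng/mL.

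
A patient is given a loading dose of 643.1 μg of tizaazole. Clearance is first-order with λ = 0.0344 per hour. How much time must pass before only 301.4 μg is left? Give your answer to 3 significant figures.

t½ = ln 2 / λ = 0.69315 / 0.0344 ≈ 20.15 hours.
Fraction remaining = 301.4/643.1 ≈ 0.46867.
n = log₂(643.1/301.4) = ln(2.1337)/ln 2 ≈ 1.0934 half-lives.
t = n × t½ = 1.0934 × 20.15 ≈ 22.031 hours.

22.0 hours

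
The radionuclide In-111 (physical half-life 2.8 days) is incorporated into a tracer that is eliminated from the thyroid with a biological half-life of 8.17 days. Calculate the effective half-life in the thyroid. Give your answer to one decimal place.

2.1 days

1/t_eff = 1/t_phys + 1/t_biol = 1/2.8 + 1/8.17 = 0.47954 per day.
t_eff = 2.8 × 8.17 / (2.8 + 8.17) ≈ 2.0853 days.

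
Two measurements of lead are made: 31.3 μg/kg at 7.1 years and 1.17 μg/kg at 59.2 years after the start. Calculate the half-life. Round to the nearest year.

Over Δt = 59.2 − 7.1 = 52.1 years, the level fell by a factor of 31.3/1.17 ≈ 26.752.
n = log₂(26.752) ≈ 4.7416 half-lives, so t½ = 52.1/4.7416 ≈ 10.988 years.

11 years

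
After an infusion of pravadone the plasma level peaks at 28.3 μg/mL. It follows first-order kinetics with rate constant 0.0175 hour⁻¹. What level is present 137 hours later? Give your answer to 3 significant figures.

2.57 μg/mL

t½ = ln 2 / k = 0.69315 / 0.0175 ≈ 39.608 hours.
Number of half-lives: n = 137/39.608 ≈ 3.4589.
Remaining = 28.3 × (1/2)^3.4589 = 28.3 × 0.090945 ≈ 2.5737 μg/mL.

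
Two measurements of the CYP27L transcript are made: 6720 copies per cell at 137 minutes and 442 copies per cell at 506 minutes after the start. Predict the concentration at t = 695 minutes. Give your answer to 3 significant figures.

Over Δt = 506 − 137 = 369 minutes, the level fell by a factor of 6720/442 ≈ 15.204.
n = log₂(15.204) ≈ 3.9263 half-lives, so t½ = 369/3.9263 ≈ 93.981 minutes.
From t = 506 to t = 695: 442 × (1/2)^((695−506)/93.981) ≈ 109.66 copies per cell.

110 copies per cell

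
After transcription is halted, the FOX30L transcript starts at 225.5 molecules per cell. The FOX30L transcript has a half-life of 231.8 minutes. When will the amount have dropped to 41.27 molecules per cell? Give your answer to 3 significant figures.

Fraction remaining = 41.27/225.5 ≈ 0.18302.
n = log₂(225.5/41.27) = ln(5.464)/ln 2 ≈ 2.45 half-lives.
t = n × t½ = 2.45 × 231.8 ≈ 567.9 minutes.

568 minutes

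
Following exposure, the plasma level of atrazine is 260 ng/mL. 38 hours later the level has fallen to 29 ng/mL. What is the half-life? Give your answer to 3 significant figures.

12.0 hours

A/A₀ = 29/260 ≈ 0.11154.
n = log₂(8.9655) ≈ 3.1644 half-lives elapsed in 38 hours.
t½ = 38/3.1644 ≈ 12.009 hours.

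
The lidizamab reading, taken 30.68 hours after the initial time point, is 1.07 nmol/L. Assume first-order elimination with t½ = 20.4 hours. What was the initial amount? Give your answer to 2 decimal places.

3.03 nmol/L

Number of half-lives elapsed: n = 30.68/20.4 ≈ 1.5039.
A₀ = A × 2^n = 1.07 × 2^1.5039 = 1.07 × 2.8361 ≈ 3.0347 nmol/L.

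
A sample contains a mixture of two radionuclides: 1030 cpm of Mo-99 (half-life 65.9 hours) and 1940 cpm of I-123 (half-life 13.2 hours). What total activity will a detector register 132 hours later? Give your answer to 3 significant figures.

Mo-99: 1030 × (1/2)^(132/65.9) = 1030 × (1/2)^2.003 ≈ 256.96 cpm.
I-123: 1940 × (1/2)^(132/13.2) = 1940 × (1/2)^10 ≈ 1.8945 cpm.
Total = 256.96 + 1.8945 ≈ 258.85 cpm.

259 cpm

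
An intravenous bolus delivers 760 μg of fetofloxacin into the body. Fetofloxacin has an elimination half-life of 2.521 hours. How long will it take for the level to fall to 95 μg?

7.563 hours

95/760 = 1/8, so 3 half-lives have elapsed.
t = 3 × 2.521 = 7.563 hours.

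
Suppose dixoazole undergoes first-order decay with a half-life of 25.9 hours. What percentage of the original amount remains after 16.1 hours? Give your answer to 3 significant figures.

65.0%

n = 16.1/25.9 ≈ 0.62162 half-lives.
Fraction remaining = (1/2)^0.62162 ≈ 0.64994, i.e. 64.994%.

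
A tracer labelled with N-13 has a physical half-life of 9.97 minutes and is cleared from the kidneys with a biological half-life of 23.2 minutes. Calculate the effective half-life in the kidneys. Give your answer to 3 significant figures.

1/t_eff = 1/t_phys + 1/t_biol = 1/9.97 + 1/23.2 = 0.1434 per minute.
t_eff = 9.97 × 23.2 / (9.97 + 23.2) ≈ 6.9733 minutes.

6.97 minutes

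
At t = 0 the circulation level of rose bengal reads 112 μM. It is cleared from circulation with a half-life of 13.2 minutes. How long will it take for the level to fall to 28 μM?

26.4 minutes

28/112 = 1/4, so 2 half-lives have elapsed.
t = 2 × 13.2 = 26.4 minutes.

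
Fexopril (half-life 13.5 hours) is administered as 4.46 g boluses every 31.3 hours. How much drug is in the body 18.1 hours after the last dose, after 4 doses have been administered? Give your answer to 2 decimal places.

The 4 doses were given 112, 80.7, 49.4, 18.1 hours ago.
Total = 4.46·(1/2)^(112/13.5) + 4.46·(1/2)^(80.7/13.5) + 4.46·(1/2)^(49.4/13.5) + 4.46·(1/2)^(18.1/13.5)
      = 0.014187 + 0.070769 + 0.35301 + 1.7609 ≈ 2.1989 g.

2.20 g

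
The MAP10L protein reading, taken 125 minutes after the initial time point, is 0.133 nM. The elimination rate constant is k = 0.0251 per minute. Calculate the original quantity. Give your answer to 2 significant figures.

3.1 nM

t½ = ln 2 / k = 0.69315 / 0.0251 ≈ 27.615 minutes.
Number of half-lives elapsed: n = 125/27.615 ≈ 4.5265.
A₀ = A × 2^n = 0.133 × 2^4.5265 = 0.133 × 23.046 ≈ 3.0651 nM.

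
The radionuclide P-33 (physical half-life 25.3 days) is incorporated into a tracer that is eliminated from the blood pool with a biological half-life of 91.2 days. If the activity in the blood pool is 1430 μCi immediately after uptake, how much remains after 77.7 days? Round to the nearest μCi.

94 μCi

1/t_eff = 1/t_phys + 1/t_biol = 1/25.3 + 1/91.2 = 0.050491 per day.
t_eff = 25.3 × 91.2 / (25.3 + 91.2) ≈ 19.806 days.
Remaining = 1430 × (1/2)^(77.7/19.806) = 1430 × (1/2)^3.9231 ≈ 94.267 μCi.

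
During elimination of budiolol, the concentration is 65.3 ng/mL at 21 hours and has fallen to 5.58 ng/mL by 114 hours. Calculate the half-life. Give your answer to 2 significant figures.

26 hours

Over Δt = 114 − 21 = 93 hours, the level fell by a factor of 65.3/5.58 ≈ 11.703.
n = log₂(11.703) ≈ 3.5487 half-lives, so t½ = 93/3.5487 ≈ 26.206 hours.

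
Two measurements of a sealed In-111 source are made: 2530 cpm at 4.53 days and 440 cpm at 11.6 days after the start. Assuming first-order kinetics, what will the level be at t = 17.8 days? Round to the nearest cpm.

95 cpm

Over Δt = 11.6 − 4.53 = 7.07 days, the level fell by a factor of 2530/440 ≈ 5.75.
n = log₂(5.75) ≈ 2.5236 half-lives, so t½ = 7.07/2.5236 ≈ 2.8016 days.
From t = 11.6 to t = 17.8: 440 × (1/2)^((17.8−11.6)/2.8016) ≈ 94.9 cpm.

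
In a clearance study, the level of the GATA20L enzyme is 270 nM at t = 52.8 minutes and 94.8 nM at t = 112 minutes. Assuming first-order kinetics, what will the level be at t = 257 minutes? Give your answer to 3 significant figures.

Over Δt = 112 − 52.8 = 59.2 minutes, the level fell by a factor of 270/94.8 ≈ 2.8481.
n = log₂(2.8481) ≈ 1.51 half-lives, so t½ = 59.2/1.51 ≈ 39.205 minutes.
From t = 112 to t = 257: 94.8 × (1/2)^((257−112)/39.205) ≈ 7.3022 nM.

7.30 nM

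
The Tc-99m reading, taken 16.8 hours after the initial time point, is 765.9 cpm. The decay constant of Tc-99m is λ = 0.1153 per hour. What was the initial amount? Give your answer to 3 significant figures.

t½ = ln 2 / λ = 0.69315 / 0.1153 ≈ 6.0117 hours.
Number of half-lives elapsed: n = 16.8/6.0117 ≈ 2.7946.
A₀ = A × 2^n = 765.9 × 2^2.7946 = 765.9 × 6.9382 ≈ 5314 cpm.

5310 cpm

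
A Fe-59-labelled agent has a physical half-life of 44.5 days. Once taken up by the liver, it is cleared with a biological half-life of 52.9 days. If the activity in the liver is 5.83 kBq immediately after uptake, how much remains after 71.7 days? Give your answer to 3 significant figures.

0.746 kBq

1/t_eff = 1/t_phys + 1/t_biol = 1/44.5 + 1/52.9 = 0.041376 per day.
t_eff = 44.5 × 52.9 / (44.5 + 52.9) ≈ 24.169 days.
Remaining = 5.83 × (1/2)^(71.7/24.169) = 5.83 × (1/2)^2.9666 ≈ 0.74581 kBq.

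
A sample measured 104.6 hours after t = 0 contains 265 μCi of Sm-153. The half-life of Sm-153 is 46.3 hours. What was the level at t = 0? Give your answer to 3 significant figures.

Number of half-lives elapsed: n = 104.6/46.3 ≈ 2.2592.
A₀ = A × 2^n = 265 × 2^2.2592 = 265 × 4.7872 ≈ 1268.6 μCi.

1270 μCi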